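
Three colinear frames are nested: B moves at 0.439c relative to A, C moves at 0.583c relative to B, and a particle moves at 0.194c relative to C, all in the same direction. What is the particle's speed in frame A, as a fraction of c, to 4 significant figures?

u ≈ 0.8703c

Compose boost 2: (0.583 + 0.439)/(1 + 0.583×0.439) = 1.022/1.25594 = 0.813735
Compose boost 3: (0.194 + 0.813735)/(1 + 0.194×0.813735) = 1.00774/1.15786 = 0.8703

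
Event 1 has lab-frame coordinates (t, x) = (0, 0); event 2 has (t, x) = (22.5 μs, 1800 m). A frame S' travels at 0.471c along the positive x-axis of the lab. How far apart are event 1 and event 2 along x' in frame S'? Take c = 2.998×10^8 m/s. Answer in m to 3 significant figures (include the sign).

Δx' ≈ -1560 m

γ = 1/√(1 − 0.471²) = 1.1336
Δx' = γ(Δx − vΔt) = 1.1336 × (1800 m − 0.471×(2.998×10^8 m/s)×22.5×10^-6 s)
= 1.1336 × (-1377.1 m) = -1560 m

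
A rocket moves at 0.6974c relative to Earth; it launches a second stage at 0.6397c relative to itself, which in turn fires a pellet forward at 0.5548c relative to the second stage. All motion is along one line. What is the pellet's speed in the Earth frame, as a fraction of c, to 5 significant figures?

Compose boost 2: (0.6397 + 0.6974)/(1 + 0.6397×0.6974) = 1.3371/1.446127 = 0.9246077
Compose boost 3: (0.5548 + 0.9246077)/(1 + 0.5548×0.9246077) = 1.479408/1.512972 = 0.97782

u ≈ 0.97782c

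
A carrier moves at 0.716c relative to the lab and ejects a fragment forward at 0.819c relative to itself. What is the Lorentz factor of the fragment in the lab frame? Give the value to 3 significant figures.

γ ≈ 3.96

u_lab = (0.819 + 0.716)/(1 + 0.819×0.716) = 1.535/1.58640 = 0.967597
γ = 1/√(1 − 0.967597²) = 3.96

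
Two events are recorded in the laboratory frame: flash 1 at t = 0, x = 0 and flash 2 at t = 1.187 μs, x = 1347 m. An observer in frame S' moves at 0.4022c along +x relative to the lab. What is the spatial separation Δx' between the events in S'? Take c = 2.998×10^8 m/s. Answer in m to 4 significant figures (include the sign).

γ = 1/√(1 − 0.4022²) = 1.09224
Δx' = γ(Δx − vΔt) = 1.09224 × (1347 m − 0.4022×(2.998×10^8 m/s)×1.187×10^-6 s)
= 1.09224 × (1203.87 m) = 1315 m

Δx' ≈ 1315 m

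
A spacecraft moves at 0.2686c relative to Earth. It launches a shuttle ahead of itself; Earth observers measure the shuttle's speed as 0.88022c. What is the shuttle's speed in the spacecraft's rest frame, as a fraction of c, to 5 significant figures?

u' ≈ 0.80100c

Inverse velocity addition: u' = (u − v)/(1 − uv/c²)
= (0.88022 − 0.2686)/(1 − 0.88022×0.2686) = 0.61162/0.7635729 = 0.80100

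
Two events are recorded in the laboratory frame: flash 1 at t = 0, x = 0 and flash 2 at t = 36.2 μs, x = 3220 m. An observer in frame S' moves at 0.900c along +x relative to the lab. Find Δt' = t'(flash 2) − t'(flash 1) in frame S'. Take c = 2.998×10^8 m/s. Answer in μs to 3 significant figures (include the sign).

Δt' ≈ 60.9 μs

γ = 1/√(1 − 0.900²) = 2.2942
Δt' = γ(Δt − vΔx/c²) = 2.2942 × (36.2 μs − 0.900×3220 m / (2.998×10^8 m/s))
= 2.2942 × (26.534 μs) = 60.9 μs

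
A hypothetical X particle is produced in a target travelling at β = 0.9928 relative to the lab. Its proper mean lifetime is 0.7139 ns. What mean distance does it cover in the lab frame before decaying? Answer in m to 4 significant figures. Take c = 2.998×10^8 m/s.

γ = 1/√(1 − 0.9928²) = 8.34837
Dilated lifetime: Δt = γτ₀ = 8.34837 × 0.7139 ns = 5.95990 ns
d = vΔt = 0.9928c × 5.95990 ns = 2.97641×10^8 m/s × 5.95990×10^-9 s = 1.774 m

d ≈ 1.774 m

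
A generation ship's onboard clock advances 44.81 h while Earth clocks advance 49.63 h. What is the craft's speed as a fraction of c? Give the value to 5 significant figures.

γ = Δt/τ₀ = 49.63/44.81 = 1.107565
β = √(1 − 1/γ²) = √(1 − 1/1.107565²) = 0.42989

β ≈ 0.42989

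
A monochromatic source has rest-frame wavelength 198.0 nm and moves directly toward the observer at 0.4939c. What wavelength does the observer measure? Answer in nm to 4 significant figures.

λ_obs ≈ 115.2 nm

Relativistic Doppler: λ_obs = λ_src √((1−β)/(1+β))
= 198.0 × √(0.506100/1.49390) = 198.0 × 0.582046 = 115.2 nm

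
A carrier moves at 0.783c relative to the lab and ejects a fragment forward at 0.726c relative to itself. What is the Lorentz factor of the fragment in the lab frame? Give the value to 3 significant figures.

γ ≈ 3.67

u_lab = (0.726 + 0.783)/(1 + 0.726×0.783) = 1.509/1.56846 = 0.962091
γ = 1/√(1 − 0.962091²) = 3.67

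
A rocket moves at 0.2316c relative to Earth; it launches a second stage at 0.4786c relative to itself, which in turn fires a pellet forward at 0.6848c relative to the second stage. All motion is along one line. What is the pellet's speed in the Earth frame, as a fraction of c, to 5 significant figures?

Compose boost 2: (0.4786 + 0.2316)/(1 + 0.4786×0.2316) = 0.71020/1.110844 = 0.6393338
Compose boost 3: (0.6848 + 0.6393338)/(1 + 0.6848×0.6393338) = 1.324134/1.437816 = 0.92093

u ≈ 0.92093c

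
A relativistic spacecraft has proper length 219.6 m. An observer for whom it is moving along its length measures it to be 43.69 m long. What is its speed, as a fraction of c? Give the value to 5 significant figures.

γ = L₀/L = 219.6/43.69 = 5.026322
β = √(1 − 1/γ²) = 0.98001

β ≈ 0.98001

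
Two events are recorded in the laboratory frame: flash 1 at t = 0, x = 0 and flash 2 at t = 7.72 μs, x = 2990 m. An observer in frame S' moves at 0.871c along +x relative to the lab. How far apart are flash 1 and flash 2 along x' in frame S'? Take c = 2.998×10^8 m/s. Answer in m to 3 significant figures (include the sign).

γ = 1/√(1 − 0.871²) = 2.0355
Δx' = γ(Δx − vΔt) = 2.0355 × (2990 m − 0.871×(2.998×10^8 m/s)×7.72×10^-6 s)
= 2.0355 × (974.11 m) = 1980 m

Δx' ≈ 1980 m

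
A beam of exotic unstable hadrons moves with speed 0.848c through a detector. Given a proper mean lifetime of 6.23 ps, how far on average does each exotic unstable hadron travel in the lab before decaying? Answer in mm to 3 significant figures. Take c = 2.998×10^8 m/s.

d ≈ 2.99 mm

γ = 1/√(1 − 0.848²) = 1.8868
Dilated lifetime: Δt = γτ₀ = 1.8868 × 6.23 ps = 11.755 ps
d = vΔt = 0.848c × 11.755 ps = 2.5423×10^8 m/s × 1.1755×10^-11 s = 2.99 mm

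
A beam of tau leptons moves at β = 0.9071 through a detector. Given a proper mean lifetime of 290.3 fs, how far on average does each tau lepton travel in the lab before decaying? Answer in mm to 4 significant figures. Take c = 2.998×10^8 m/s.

γ = 1/√(1 − 0.9071²) = 2.37578
Dilated lifetime: Δt = γτ₀ = 2.37578 × 290.3 fs = 689.688 fs
d = vΔt = 0.9071c × 689.688 fs = 2.71949×10^8 m/s × 6.89688×10^-13 s = 0.1876 mm

d ≈ 0.1876 mm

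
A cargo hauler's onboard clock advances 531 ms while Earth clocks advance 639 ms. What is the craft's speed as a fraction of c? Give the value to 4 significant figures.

γ = Δt/τ₀ = 639/531 = 1.20339
β = √(1 − 1/γ²) = √(1 − 1/1.20339²) = 0.5563

β ≈ 0.5563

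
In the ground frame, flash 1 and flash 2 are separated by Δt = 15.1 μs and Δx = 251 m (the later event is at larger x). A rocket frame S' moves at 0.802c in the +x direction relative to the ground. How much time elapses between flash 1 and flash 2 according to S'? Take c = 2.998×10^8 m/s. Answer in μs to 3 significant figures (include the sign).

Δt' ≈ 24.2 μs

γ = 1/√(1 − 0.802²) = 1.6741
Δt' = γ(Δt − vΔx/c²) = 1.6741 × (15.1 μs − 0.802×251 m / (2.998×10^8 m/s))
= 1.6741 × (14.429 μs) = 24.2 μs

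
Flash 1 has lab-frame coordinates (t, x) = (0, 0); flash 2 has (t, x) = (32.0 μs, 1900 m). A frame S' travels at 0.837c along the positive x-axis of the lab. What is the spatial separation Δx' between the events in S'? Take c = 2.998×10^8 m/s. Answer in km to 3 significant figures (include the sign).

Δx' ≈ -11.2 km

γ = 1/√(1 − 0.837²) = 1.8275
Δx' = γ(Δx − vΔt) = 1.8275 × (1900 m − 0.837×(2.998×10^8 m/s)×32.0×10^-6 s)
= 1.8275 × (-6129.8 m) = -11.2 km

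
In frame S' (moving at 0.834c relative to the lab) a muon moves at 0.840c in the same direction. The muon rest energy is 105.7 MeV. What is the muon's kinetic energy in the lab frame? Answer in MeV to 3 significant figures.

K ≈ 495 MeV

u_lab = (0.840 + 0.834)/(1 + 0.840×0.834) = 0.984382
γ = 1/√(1 − 0.984382²) = 5.6803
K = (γ − 1)m₀c² = (5.6803 − 1) × 105.7 = 4.6803 × 105.7 = 495 MeV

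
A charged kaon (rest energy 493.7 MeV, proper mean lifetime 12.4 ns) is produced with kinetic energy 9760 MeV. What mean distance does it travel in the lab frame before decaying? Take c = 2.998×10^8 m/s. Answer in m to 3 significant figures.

γ = 1 + K/(m₀c²) = 1 + 9760/493.7 = 20.769
β = √(1 − 1/γ²) = 0.99884
Dilated lifetime: γτ₀ = 20.769 × 12.4 ns = 257.54 ns
d = βc·γτ₀ = 0.99884 × (2.998×10^8 m/s) × 2.5754×10^-7 s = 77.1 m

d ≈ 77.1 m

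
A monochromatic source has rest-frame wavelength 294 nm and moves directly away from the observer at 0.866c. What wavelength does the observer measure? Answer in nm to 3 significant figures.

Relativistic Doppler: λ_obs = λ_src √((1+β)/(1−β))
= 294 × √(1.8660/0.13400) = 294 × 3.7317 = 1100 nm

λ_obs ≈ 1100 nm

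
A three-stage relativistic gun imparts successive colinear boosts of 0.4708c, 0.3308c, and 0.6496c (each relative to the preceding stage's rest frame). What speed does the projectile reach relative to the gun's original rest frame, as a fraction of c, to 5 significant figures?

Compose boost 2: (0.3308 + 0.4708)/(1 + 0.3308×0.4708) = 0.80160/1.155741 = 0.6935812
Compose boost 3: (0.6496 + 0.6935812)/(1 + 0.6496×0.6935812) = 1.343181/1.450550 = 0.92598

u ≈ 0.92598c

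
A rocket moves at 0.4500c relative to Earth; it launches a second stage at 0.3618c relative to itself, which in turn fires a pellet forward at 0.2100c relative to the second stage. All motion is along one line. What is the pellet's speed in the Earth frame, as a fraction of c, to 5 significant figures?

Compose boost 2: (0.3618 + 0.4500)/(1 + 0.3618×0.4500) = 0.81180/1.162810 = 0.6981364
Compose boost 3: (0.2100 + 0.6981364)/(1 + 0.2100×0.6981364) = 0.9081364/1.146609 = 0.79202

u ≈ 0.79202c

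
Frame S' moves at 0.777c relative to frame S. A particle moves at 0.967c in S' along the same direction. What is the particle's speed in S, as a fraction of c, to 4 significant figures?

Relativistic velocity addition: u = (u' + v)/(1 + u'v/c²)
= (0.967 + 0.777)/(1 + 0.967×0.777) = 1.744/1.75136 = 0.9958

u ≈ 0.9958c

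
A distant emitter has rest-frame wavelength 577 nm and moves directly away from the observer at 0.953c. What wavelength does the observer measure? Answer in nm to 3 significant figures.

Relativistic Doppler: λ_obs = λ_src √((1+β)/(1−β))
= 577 × √(1.9530/0.047000) = 577 × 6.4462 = 3720 nm

λ_obs ≈ 3720 nm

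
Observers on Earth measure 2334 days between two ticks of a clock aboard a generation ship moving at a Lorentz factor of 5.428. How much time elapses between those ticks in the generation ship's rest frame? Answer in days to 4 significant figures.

τ₀ ≈ 430.0 days

γ = 5.428 (given)
Proper time: τ₀ = Δt/γ = 2334/5.428 = 430.0 days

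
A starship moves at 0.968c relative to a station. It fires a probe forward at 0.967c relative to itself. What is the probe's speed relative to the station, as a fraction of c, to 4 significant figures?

u ≈ 0.9995c

Relativistic velocity addition: u = (u' + v)/(1 + u'v/c²)
= (0.967 + 0.968)/(1 + 0.967×0.968) = 1.935/1.93606 = 0.9995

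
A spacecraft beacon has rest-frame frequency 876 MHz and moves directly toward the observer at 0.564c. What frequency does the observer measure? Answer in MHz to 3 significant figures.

Relativistic Doppler: f_obs = f_src √((1+β)/(1−β))
= 876 × √(1.5640/0.43600) = 876 × 1.8940 = 1660 MHz

f_obs ≈ 1660 MHz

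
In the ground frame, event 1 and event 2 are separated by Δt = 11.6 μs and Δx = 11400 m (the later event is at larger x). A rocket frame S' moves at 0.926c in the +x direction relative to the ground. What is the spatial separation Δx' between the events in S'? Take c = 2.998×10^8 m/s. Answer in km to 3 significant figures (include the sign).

Δx' ≈ 21.7 km

γ = 1/√(1 − 0.926²) = 2.6488
Δx' = γ(Δx − vΔt) = 2.6488 × (11400 m − 0.926×(2.998×10^8 m/s)×11.6×10^-6 s)
= 2.6488 × (8179.7 m) = 21.7 km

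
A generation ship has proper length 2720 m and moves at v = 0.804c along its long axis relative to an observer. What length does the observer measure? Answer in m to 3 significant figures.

L ≈ 1620 m

γ = 1/√(1 − 0.804²) = 1.6817
Length contraction: L = L₀/γ = 2720/1.6817 = 1620 m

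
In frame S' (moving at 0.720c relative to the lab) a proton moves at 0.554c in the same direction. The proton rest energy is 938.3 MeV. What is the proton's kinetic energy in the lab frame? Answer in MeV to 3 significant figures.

u_lab = (0.554 + 0.720)/(1 + 0.554×0.720) = 0.910729
γ = 1/√(1 − 0.910729²) = 2.4213
K = (γ − 1)m₀c² = (2.4213 − 1) × 938.3 = 1.4213 × 938.3 = 1330 MeV

K ≈ 1330 MeV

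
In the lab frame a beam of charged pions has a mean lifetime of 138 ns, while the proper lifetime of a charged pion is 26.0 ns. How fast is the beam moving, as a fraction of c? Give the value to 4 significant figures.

γ = Δt/τ₀ = 138/26.0 = 5.30769
β = √(1 − 1/γ²) = √(1 − 1/5.30769²) = 0.9821

β ≈ 0.9821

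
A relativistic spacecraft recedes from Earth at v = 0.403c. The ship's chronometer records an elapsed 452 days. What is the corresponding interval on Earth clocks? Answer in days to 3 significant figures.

Δt ≈ 494 days

γ = 1/√(1 − 0.403²) = 1.0927
Time dilation: Δt = γτ₀ = 1.0927 × 452 days = 494 days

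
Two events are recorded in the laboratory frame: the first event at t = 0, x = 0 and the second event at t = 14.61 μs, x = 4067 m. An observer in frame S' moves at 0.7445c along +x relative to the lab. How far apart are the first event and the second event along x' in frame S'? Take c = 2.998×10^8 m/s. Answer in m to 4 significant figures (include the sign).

Δx' ≈ 1207 m

γ = 1/√(1 − 0.7445²) = 1.49785
Δx' = γ(Δx − vΔt) = 1.49785 × (4067 m − 0.7445×(2.998×10^8 m/s)×14.61×10^-6 s)
= 1.49785 × (806.032 m) = 1207 m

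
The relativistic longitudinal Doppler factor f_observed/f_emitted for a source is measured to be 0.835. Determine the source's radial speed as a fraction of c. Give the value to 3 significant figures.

f_obs/f_src = √((1−β)/(1+β)) = 0.835  ⇒  (1−β)/(1+β) = 0.69722
β = |1 − D²|/(1 + D²) = |1 − 0.69722|/(1 + 0.69722) = 0.178

β ≈ 0.178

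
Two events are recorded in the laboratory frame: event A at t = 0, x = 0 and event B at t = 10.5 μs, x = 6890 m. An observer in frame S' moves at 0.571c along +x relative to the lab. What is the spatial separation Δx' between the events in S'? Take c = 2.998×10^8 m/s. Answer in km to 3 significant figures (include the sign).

γ = 1/√(1 − 0.571²) = 1.2181
Δx' = γ(Δx − vΔt) = 1.2181 × (6890 m − 0.571×(2.998×10^8 m/s)×10.5×10^-6 s)
= 1.2181 × (5092.5 m) = 6.20 km

Δx' ≈ 6.20 km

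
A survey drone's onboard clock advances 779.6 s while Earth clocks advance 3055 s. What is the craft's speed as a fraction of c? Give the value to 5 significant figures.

β ≈ 0.96689

γ = Δt/τ₀ = 3055/779.6 = 3.918676
β = √(1 − 1/γ²) = √(1 − 1/3.918676²) = 0.96689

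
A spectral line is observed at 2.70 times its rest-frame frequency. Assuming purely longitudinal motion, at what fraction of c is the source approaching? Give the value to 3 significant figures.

f_obs/f_src = √((1+β)/(1−β)) = 2.70  ⇒  (1+β)/(1−β) = 7.2900
β = |1 − D²|/(1 + D²) = |1 − 7.2900|/(1 + 7.2900) = 0.759

β ≈ 0.759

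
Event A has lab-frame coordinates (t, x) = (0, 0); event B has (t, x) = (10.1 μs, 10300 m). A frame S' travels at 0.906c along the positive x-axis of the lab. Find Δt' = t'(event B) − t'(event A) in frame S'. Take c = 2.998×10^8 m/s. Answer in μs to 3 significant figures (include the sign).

Δt' ≈ -49.7 μs

γ = 1/√(1 − 0.906²) = 2.3625
Δt' = γ(Δt − vΔx/c²) = 2.3625 × (10.1 μs − 0.906×10300 m / (2.998×10^8 m/s))
= 2.3625 × (-21.027 μs) = -49.7 μs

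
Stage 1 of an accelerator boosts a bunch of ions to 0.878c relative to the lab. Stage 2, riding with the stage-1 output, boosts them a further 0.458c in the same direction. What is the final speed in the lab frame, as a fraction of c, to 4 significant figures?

u ≈ 0.9528c

Compose boost 2: (0.458 + 0.878)/(1 + 0.458×0.878) = 1.336/1.40212 = 0.9528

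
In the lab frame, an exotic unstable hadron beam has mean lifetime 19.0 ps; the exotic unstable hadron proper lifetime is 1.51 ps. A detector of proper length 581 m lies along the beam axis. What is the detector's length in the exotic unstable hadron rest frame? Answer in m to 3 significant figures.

Time dilation ⇒ γ = Δt/τ₀ = 19.0/1.51 = 12.583
Length contraction: L = L₀/γ = 581/12.583 = 46.2 m

L ≈ 46.2 m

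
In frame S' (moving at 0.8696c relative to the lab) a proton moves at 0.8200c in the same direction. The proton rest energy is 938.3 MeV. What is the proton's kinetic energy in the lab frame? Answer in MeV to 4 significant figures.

u_lab = (0.8200 + 0.8696)/(1 + 0.8200×0.8696) = 0.9862983
γ = 1/√(1 − 0.9862983²) = 6.06165
K = (γ − 1)m₀c² = (6.06165 − 1) × 938.3 = 5.06165 × 938.3 = 4749 MeV

K ≈ 4749 MeV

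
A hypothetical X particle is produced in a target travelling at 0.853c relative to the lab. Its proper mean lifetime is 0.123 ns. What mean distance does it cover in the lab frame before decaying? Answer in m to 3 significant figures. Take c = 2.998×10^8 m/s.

d ≈ 0.0603 m

γ = 1/√(1 − 0.853²) = 1.9160
Dilated lifetime: Δt = γτ₀ = 1.9160 × 0.123 ns = 0.23567 ns
d = vΔt = 0.853c × 0.23567 ns = 2.5573×10^8 m/s × 2.3567×10^-10 s = 0.0603 m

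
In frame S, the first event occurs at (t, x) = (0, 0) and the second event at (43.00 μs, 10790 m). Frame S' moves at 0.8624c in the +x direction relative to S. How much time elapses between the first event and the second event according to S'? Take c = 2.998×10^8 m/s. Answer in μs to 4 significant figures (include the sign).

Δt' ≈ 23.63 μs

γ = 1/√(1 − 0.8624²) = 1.97540
Δt' = γ(Δt − vΔx/c²) = 1.97540 × (43.00 μs − 0.8624×10790 m / (2.998×10^8 m/s))
= 1.97540 × (11.9617 μs) = 23.63 μs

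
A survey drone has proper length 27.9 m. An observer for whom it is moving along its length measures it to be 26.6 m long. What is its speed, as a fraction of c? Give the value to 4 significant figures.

γ = L₀/L = 27.9/26.6 = 1.04887
β = √(1 − 1/γ²) = 0.3017

β ≈ 0.3017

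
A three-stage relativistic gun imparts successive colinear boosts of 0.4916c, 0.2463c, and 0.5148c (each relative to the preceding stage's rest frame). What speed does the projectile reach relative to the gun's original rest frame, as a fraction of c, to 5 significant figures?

Compose boost 2: (0.2463 + 0.4916)/(1 + 0.2463×0.4916) = 0.73790/1.121081 = 0.6582040
Compose boost 3: (0.5148 + 0.6582040)/(1 + 0.5148×0.6582040) = 1.173004/1.338843 = 0.87613

u ≈ 0.87613c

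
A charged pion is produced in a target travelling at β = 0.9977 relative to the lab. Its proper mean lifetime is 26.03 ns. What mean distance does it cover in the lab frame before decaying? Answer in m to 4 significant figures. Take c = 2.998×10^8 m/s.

d ≈ 114.9 m

γ = 1/√(1 − 0.9977²) = 14.7527
Dilated lifetime: Δt = γτ₀ = 14.7527 × 26.03 ns = 384.012 ns
d = vΔt = 0.9977c × 384.012 ns = 2.99110×10^8 m/s × 3.84012×10^-7 s = 114.9 m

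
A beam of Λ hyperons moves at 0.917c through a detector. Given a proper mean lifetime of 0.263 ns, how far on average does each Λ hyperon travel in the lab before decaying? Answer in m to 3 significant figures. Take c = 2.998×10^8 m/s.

d ≈ 0.181 m

γ = 1/√(1 − 0.917²) = 2.5070
Dilated lifetime: Δt = γτ₀ = 2.5070 × 0.263 ns = 0.65933 ns
d = vΔt = 0.917c × 0.65933 ns = 2.7492×10^8 m/s × 6.5933×10^-10 s = 0.181 m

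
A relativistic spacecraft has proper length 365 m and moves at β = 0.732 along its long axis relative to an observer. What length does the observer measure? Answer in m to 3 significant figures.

L ≈ 249 m

γ = 1/√(1 − 0.732²) = 1.4678
Length contraction: L = L₀/γ = 365/1.4678 = 249 m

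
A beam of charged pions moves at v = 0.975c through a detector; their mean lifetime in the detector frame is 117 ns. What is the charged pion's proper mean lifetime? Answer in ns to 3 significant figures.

τ₀ ≈ 26.0 ns

γ = 1/√(1 − 0.975²) = 4.5004
Proper time: τ₀ = Δt/γ = 117/4.5004 = 26.0 ns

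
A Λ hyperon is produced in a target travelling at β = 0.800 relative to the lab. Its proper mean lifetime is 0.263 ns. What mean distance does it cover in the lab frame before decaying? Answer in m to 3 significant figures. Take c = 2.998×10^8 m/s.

γ = 1/√(1 − 0.800²) = 1.6667
Dilated lifetime: Δt = γτ₀ = 1.6667 × 0.263 ns = 0.43833 ns
d = vΔt = 0.800c × 0.43833 ns = 2.3984×10^8 m/s × 4.3833×10^-10 s = 0.105 m

d ≈ 0.105 m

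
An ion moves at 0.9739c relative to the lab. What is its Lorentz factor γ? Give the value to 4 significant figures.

γ ≈ 4.406

γ = 1/√(1 − β²) = 1/√(1 − 0.9739²) = 1/√(0.0515188) = 4.406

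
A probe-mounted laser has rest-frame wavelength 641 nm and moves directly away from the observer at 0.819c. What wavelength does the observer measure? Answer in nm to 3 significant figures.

λ_obs ≈ 2030 nm

Relativistic Doppler: λ_obs = λ_src √((1+β)/(1−β))
= 641 × √(1.8190/0.18100) = 641 × 3.1701 = 2030 nm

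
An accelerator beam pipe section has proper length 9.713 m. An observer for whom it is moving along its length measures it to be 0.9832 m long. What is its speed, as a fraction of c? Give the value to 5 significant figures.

β ≈ 0.99486

γ = L₀/L = 9.713/0.9832 = 9.878967
β = √(1 − 1/γ²) = 0.99486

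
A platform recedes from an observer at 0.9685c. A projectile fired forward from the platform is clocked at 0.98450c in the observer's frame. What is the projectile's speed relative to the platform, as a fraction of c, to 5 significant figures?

u' ≈ 0.34400c

Inverse velocity addition: u' = (u − v)/(1 − uv/c²)
= (0.98450 − 0.9685)/(1 − 0.98450×0.9685) = 0.016000/0.04651175 = 0.34400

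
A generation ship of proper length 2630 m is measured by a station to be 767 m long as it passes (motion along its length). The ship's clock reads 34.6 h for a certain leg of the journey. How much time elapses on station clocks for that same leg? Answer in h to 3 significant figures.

Length contraction ⇒ γ = L₀/L = 2630/767 = 3.4289
Time dilation: Δt = γτ₀ = 3.4289 × 34.6 h = 119 h

Δt ≈ 119 h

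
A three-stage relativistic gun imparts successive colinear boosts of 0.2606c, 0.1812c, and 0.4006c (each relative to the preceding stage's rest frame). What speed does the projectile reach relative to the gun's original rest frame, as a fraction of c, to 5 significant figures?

Compose boost 2: (0.1812 + 0.2606)/(1 + 0.1812×0.2606) = 0.44180/1.047221 = 0.4218786
Compose boost 3: (0.4006 + 0.4218786)/(1 + 0.4006×0.4218786) = 0.8224786/1.169005 = 0.70357

u ≈ 0.70357c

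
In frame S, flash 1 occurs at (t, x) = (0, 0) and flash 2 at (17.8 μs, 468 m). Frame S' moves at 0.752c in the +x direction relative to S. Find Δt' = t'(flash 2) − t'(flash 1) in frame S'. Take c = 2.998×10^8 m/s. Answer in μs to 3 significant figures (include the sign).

γ = 1/√(1 − 0.752²) = 1.5171
Δt' = γ(Δt − vΔx/c²) = 1.5171 × (17.8 μs − 0.752×468 m / (2.998×10^8 m/s))
= 1.5171 × (16.626 μs) = 25.2 μs

Δt' ≈ 25.2 μs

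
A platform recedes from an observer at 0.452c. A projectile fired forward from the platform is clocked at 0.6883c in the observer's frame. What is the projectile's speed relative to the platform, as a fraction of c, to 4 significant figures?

Inverse velocity addition: u' = (u − v)/(1 − uv/c²)
= (0.6883 − 0.452)/(1 − 0.6883×0.452) = 0.2363/0.688888 = 0.3430

u' ≈ 0.3430c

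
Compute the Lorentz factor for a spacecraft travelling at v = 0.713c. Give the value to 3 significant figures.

γ ≈ 1.43

γ = 1/√(1 − β²) = 1/√(1 − 0.713²) = 1/√(0.49163) = 1.43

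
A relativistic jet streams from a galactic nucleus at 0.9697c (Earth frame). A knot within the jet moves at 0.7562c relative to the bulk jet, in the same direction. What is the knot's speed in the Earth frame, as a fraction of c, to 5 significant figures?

u ≈ 0.99574c

Relativistic velocity addition: u = (u' + v)/(1 + u'v/c²)
= (0.7562 + 0.9697)/(1 + 0.7562×0.9697) = 1.7259/1.733287 = 0.99574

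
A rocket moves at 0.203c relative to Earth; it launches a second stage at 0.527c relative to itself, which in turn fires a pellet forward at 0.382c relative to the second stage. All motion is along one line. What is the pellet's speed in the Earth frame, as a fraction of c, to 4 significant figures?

u ≈ 0.8319c

Compose boost 2: (0.527 + 0.203)/(1 + 0.527×0.203) = 0.7300/1.10698 = 0.659451
Compose boost 3: (0.382 + 0.659451)/(1 + 0.382×0.659451) = 1.04145/1.25191 = 0.8319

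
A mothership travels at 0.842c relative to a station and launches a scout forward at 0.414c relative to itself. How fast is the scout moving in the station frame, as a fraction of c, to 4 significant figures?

Compose boost 2: (0.414 + 0.842)/(1 + 0.414×0.842) = 1.256/1.34859 = 0.9313

u ≈ 0.9313c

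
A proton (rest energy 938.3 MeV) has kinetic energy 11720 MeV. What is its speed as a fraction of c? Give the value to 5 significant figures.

γ = 1 + K/(m₀c²) = 1 + 11720/938.3 = 13.49067
β = √(1 − 1/γ²) = 0.99725

β ≈ 0.99725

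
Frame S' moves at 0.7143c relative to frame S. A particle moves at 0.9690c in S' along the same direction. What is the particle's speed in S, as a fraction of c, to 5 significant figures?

Relativistic velocity addition: u = (u' + v)/(1 + u'v/c²)
= (0.9690 + 0.7143)/(1 + 0.9690×0.7143) = 1.6833/1.692157 = 0.99477

u ≈ 0.99477c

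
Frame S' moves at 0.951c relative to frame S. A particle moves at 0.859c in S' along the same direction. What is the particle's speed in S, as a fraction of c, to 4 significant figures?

Relativistic velocity addition: u = (u' + v)/(1 + u'v/c²)
= (0.859 + 0.951)/(1 + 0.859×0.951) = 1.810/1.81691 = 0.9962

u ≈ 0.9962c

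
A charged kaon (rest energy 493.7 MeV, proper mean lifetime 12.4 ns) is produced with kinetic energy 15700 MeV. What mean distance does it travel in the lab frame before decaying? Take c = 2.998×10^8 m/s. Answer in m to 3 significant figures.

γ = 1 + K/(m₀c²) = 1 + 15700/493.7 = 32.801
β = √(1 − 1/γ²) = 0.99954
Dilated lifetime: γτ₀ = 32.801 × 12.4 ns = 406.73 ns
d = βc·γτ₀ = 0.99954 × (2.998×10^8 m/s) × 4.0673×10^-7 s = 122 m

d ≈ 122 m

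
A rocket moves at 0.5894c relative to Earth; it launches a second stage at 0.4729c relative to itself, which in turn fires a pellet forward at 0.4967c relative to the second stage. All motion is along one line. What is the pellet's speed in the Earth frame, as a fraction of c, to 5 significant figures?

Compose boost 2: (0.4729 + 0.5894)/(1 + 0.4729×0.5894) = 1.0623/1.278727 = 0.8307479
Compose boost 3: (0.4967 + 0.8307479)/(1 + 0.4967×0.8307479) = 1.327448/1.412632 = 0.93970

u ≈ 0.93970c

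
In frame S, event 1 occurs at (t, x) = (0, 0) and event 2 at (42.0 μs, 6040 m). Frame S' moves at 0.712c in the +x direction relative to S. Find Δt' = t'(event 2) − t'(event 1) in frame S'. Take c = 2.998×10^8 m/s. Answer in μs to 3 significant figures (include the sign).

Δt' ≈ 39.4 μs

γ = 1/√(1 − 0.712²) = 1.4241
Δt' = γ(Δt − vΔx/c²) = 1.4241 × (42.0 μs − 0.712×6040 m / (2.998×10^8 m/s))
= 1.4241 × (27.656 μs) = 39.4 μs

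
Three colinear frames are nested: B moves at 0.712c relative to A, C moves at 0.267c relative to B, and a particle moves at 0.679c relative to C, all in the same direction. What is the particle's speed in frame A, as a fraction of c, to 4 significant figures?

Compose boost 2: (0.267 + 0.712)/(1 + 0.267×0.712) = 0.9790/1.19010 = 0.822617
Compose boost 3: (0.679 + 0.822617)/(1 + 0.679×0.822617) = 1.50162/1.55856 = 0.9635

u ≈ 0.9635c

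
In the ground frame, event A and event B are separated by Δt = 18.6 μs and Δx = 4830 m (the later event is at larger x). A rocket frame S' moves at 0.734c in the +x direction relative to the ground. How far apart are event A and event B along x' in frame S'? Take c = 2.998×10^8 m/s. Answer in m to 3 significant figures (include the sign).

γ = 1/√(1 − 0.734²) = 1.4724
Δx' = γ(Δx − vΔt) = 1.4724 × (4830 m − 0.734×(2.998×10^8 m/s)×18.6×10^-6 s)
= 1.4724 × (737.01 m) = 1090 m

Δx' ≈ 1090 m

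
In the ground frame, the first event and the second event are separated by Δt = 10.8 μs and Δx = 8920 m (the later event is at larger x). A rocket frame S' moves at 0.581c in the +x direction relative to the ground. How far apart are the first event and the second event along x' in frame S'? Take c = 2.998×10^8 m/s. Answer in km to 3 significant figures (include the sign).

Δx' ≈ 8.65 km

γ = 1/√(1 − 0.581²) = 1.2286
Δx' = γ(Δx − vΔt) = 1.2286 × (8920 m − 0.581×(2.998×10^8 m/s)×10.8×10^-6 s)
= 1.2286 × (7038.8 m) = 8.65 km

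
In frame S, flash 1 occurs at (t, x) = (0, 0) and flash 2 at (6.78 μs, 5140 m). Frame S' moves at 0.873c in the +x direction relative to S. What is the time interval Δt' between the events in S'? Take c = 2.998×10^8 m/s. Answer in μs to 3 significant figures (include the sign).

γ = 1/√(1 − 0.873²) = 2.0504
Δt' = γ(Δt − vΔx/c²) = 2.0504 × (6.78 μs − 0.873×5140 m / (2.998×10^8 m/s))
= 2.0504 × (-8.1874 μs) = -16.8 μs

Δt' ≈ -16.8 μs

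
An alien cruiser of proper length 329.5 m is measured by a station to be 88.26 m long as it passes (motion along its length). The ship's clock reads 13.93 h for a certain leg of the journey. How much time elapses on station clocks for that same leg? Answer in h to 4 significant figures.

Δt ≈ 52.00 h

Length contraction ⇒ γ = L₀/L = 329.5/88.26 = 3.73329
Time dilation: Δt = γτ₀ = 3.73329 × 13.93 h = 52.00 h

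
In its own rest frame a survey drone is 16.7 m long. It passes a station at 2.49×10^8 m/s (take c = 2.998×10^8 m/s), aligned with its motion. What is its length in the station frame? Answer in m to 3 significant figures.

L ≈ 9.30 m

β = v/c = 2.49×10^8 / 2.998×10^8 = 0.83055
γ = 1/√(1 − 0.83055²) = 1.7955
Length contraction: L = L₀/γ = 16.7/1.7955 = 9.30 m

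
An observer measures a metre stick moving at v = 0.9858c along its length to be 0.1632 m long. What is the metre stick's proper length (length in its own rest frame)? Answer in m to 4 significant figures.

L₀ ≈ 0.9719 m

γ = 1/√(1 − 0.9858²) = 5.95509
L₀ = γL = 5.95509 × 0.1632 = 0.9719 m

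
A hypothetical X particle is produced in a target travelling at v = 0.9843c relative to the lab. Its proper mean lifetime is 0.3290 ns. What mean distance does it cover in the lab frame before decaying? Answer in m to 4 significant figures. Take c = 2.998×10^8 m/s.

d ≈ 0.5500 m

γ = 1/√(1 − 0.9843²) = 5.66561
Dilated lifetime: Δt = γτ₀ = 5.66561 × 0.3290 ns = 1.86398 ns
d = vΔt = 0.9843c × 1.86398 ns = 2.95093×10^8 m/s × 1.86398×10^-9 s = 0.5500 m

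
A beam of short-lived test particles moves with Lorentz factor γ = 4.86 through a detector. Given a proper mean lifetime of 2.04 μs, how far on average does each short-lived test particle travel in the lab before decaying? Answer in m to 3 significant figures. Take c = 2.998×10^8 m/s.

d ≈ 2910 m

β = √(1 − 1/γ²) = √(1 − 1/4.86²) = 0.97860
Dilated lifetime: Δt = γτ₀ = 4.86 × 2.04 μs = 9.9144 μs
d = vΔt = 0.97860c × 9.9144 μs = 2.9338×10^8 m/s × 9.9144×10^-6 s = 2910 m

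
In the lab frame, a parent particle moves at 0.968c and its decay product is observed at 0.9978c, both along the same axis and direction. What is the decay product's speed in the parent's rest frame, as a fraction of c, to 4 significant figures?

u' ≈ 0.8731c

Inverse velocity addition: u' = (u − v)/(1 − uv/c²)
= (0.9978 − 0.968)/(1 − 0.9978×0.968) = 0.02980/0.0341296 = 0.8731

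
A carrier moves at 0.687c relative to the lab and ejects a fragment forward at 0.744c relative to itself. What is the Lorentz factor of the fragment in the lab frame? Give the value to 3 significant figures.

γ ≈ 3.11

u_lab = (0.744 + 0.687)/(1 + 0.744×0.687) = 1.431/1.51113 = 0.946975
γ = 1/√(1 − 0.946975²) = 3.11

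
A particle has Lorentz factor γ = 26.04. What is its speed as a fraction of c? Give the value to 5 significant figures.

β = √(1 − 1/γ²) = √(1 − 1/26.04²) = √(0.9985253) = 0.99926

β ≈ 0.99926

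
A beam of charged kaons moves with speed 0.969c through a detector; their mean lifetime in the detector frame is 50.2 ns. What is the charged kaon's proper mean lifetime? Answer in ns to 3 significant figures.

γ = 1/√(1 − 0.969²) = 4.0476
Proper time: τ₀ = Δt/γ = 50.2/4.0476 = 12.4 ns

τ₀ ≈ 12.4 ns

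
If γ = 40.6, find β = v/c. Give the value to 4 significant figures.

β = √(1 − 1/γ²) = √(1 − 1/40.6²) = √(0.999393) = 0.9997

β ≈ 0.9997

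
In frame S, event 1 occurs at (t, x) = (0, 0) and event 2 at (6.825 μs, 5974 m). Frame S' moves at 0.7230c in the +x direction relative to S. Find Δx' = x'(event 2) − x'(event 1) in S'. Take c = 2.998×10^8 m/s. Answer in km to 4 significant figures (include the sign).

Δx' ≈ 6.506 km

γ = 1/√(1 − 0.7230²) = 1.44750
Δx' = γ(Δx − vΔt) = 1.44750 × (5974 m − 0.7230×(2.998×10^8 m/s)×6.825×10^-6 s)
= 1.44750 × (4494.64 m) = 6.506 km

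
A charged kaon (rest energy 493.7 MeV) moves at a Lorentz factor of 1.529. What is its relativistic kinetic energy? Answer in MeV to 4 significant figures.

K ≈ 261.2 MeV

γ = 1.529 (given)
K = (γ − 1)m₀c² = (1.529 − 1) × 493.7 MeV = 0.529000 × 493.7 MeV = 261.2 MeV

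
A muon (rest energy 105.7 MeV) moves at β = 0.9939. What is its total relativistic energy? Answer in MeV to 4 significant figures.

γ = 1/√(1 − 0.9939²) = 9.06741
E = γm₀c² = 9.06741 × 105.7 MeV = 958.4 MeV

E ≈ 958.4 MeV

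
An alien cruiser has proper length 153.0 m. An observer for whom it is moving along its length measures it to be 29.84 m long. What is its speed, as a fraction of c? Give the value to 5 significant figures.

γ = L₀/L = 153.0/29.84 = 5.127346
β = √(1 − 1/γ²) = 0.98080

β ≈ 0.98080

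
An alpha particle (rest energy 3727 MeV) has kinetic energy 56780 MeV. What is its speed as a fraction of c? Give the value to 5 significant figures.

γ = 1 + K/(m₀c²) = 1 + 56780/3727 = 16.23477
β = √(1 − 1/γ²) = 0.99810

β ≈ 0.99810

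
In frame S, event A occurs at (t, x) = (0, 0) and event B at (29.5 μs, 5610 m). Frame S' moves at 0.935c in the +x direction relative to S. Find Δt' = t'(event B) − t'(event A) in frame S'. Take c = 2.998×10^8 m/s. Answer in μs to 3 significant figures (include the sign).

Δt' ≈ 33.8 μs

γ = 1/√(1 − 0.935²) = 2.8197
Δt' = γ(Δt − vΔx/c²) = 2.8197 × (29.5 μs − 0.935×5610 m / (2.998×10^8 m/s))
= 2.8197 × (12.004 μs) = 33.8 μs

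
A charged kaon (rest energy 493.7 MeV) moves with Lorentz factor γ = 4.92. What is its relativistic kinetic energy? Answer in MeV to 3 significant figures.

γ = 4.92 (given)
K = (γ − 1)m₀c² = (4.92 − 1) × 493.7 MeV = 3.9200 × 493.7 MeV = 1940 MeV

K ≈ 1940 MeV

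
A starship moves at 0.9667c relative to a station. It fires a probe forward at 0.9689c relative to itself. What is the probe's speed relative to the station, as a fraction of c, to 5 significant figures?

u ≈ 0.99947c

Relativistic velocity addition: u = (u' + v)/(1 + u'v/c²)
= (0.9689 + 0.9667)/(1 + 0.9689×0.9667) = 1.9356/1.936636 = 0.99947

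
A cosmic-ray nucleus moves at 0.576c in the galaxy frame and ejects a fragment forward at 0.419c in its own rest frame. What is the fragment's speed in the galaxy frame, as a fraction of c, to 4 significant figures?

u ≈ 0.8016c

Compose boost 2: (0.419 + 0.576)/(1 + 0.419×0.576) = 0.9950/1.24134 = 0.8016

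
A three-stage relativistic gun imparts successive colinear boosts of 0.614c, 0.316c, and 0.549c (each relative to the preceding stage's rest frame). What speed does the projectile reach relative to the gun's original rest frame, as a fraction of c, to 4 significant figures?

Compose boost 2: (0.316 + 0.614)/(1 + 0.316×0.614) = 0.9300/1.19402 = 0.778879
Compose boost 3: (0.549 + 0.778879)/(1 + 0.549×0.778879) = 1.32788/1.42760 = 0.9301

u ≈ 0.9301c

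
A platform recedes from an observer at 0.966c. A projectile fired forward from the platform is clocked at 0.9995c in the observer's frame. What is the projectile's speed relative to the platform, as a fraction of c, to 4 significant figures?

Inverse velocity addition: u' = (u − v)/(1 − uv/c²)
= (0.9995 − 0.966)/(1 − 0.9995×0.966) = 0.03350/0.0344830 = 0.9715

u' ≈ 0.9715c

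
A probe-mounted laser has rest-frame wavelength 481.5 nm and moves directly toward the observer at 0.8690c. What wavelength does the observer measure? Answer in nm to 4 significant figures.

Relativistic Doppler: λ_obs = λ_src √((1−β)/(1+β))
= 481.5 × √(0.131000/1.86900) = 481.5 × 0.264747 = 127.5 nm

λ_obs ≈ 127.5 nm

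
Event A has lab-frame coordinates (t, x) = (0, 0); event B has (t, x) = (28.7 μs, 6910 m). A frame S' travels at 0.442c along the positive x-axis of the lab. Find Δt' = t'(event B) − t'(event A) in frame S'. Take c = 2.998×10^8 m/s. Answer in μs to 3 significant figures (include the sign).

Δt' ≈ 20.6 μs

γ = 1/√(1 − 0.442²) = 1.1148
Δt' = γ(Δt − vΔx/c²) = 1.1148 × (28.7 μs − 0.442×6910 m / (2.998×10^8 m/s))
= 1.1148 × (18.512 μs) = 20.6 μs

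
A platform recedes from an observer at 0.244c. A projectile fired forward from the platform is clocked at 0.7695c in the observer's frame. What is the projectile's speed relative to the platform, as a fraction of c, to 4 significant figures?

Inverse velocity addition: u' = (u − v)/(1 − uv/c²)
= (0.7695 − 0.244)/(1 − 0.7695×0.244) = 0.5255/0.812242 = 0.6470

u' ≈ 0.6470c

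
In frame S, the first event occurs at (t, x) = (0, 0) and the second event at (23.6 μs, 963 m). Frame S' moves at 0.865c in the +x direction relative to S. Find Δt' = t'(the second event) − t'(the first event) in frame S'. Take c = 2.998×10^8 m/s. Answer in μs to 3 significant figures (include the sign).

γ = 1/√(1 − 0.865²) = 1.9929
Δt' = γ(Δt − vΔx/c²) = 1.9929 × (23.6 μs − 0.865×963 m / (2.998×10^8 m/s))
= 1.9929 × (20.821 μs) = 41.5 μs

Δt' ≈ 41.5 μs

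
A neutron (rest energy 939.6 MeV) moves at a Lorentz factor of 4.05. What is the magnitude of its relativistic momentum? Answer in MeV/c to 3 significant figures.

β = √(1 − 1/γ²) = √(1 − 1/4.05²) = 0.96904
p = γβm₀c = 4.05 × 0.96904 × 939.6 MeV/c = 3690 MeV/c

p ≈ 3690 MeV/c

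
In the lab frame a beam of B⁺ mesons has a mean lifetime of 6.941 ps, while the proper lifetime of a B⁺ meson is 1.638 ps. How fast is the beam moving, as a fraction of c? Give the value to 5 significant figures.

γ = Δt/τ₀ = 6.941/1.638 = 4.237485
β = √(1 − 1/γ²) = √(1 − 1/4.237485²) = 0.97176

β ≈ 0.97176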